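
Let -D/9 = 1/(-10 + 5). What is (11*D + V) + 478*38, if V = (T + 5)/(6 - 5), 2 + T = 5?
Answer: 90959/5 ≈ 18192.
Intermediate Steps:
T = 3 (T = -2 + 5 = 3)
D = 9/5 (D = -9/(-10 + 5) = -9/(-5) = -9*(-⅕) = 9/5 ≈ 1.8000)
V = 8 (V = (3 + 5)/(6 - 5) = 8/1 = 8*1 = 8)
(11*D + V) + 478*38 = (11*(9/5) + 8) + 478*38 = (99/5 + 8) + 18164 = 139/5 + 18164 = 90959/5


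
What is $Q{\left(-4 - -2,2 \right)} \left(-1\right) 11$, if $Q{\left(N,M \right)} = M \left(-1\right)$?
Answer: $22$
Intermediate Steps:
$Q{\left(N,M \right)} = - M$
$Q{\left(-4 - -2,2 \right)} \left(-1\right) 11 = \left(-1\right) 2 \left(-1\right) 11 = \left(-2\right) \left(-1\right) 11 = 2 \cdot 11 = 22$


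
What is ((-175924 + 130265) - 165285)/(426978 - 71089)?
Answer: -210944/355889 ≈ -0.59272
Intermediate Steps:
((-175924 + 130265) - 165285)/(426978 - 71089) = (-45659 - 165285)/355889 = -210944*1/355889 = -210944/355889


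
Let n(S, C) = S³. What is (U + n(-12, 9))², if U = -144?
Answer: 3504384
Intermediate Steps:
(U + n(-12, 9))² = (-144 + (-12)³)² = (-144 - 1728)² = (-1872)² = 3504384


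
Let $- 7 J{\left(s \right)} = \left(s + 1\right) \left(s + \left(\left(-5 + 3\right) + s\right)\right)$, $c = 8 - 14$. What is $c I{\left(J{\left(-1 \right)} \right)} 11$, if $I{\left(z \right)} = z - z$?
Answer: $0$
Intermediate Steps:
$c = -6$ ($c = 8 - 14 = -6$)
$J{\left(s \right)} = - \frac{\left(1 + s\right) \left(-2 + 2 s\right)}{7}$ ($J{\left(s \right)} = - \frac{\left(s + 1\right) \left(s + \left(\left(-5 + 3\right) + s\right)\right)}{7} = - \frac{\left(1 + s\right) \left(s + \left(-2 + s\right)\right)}{7} = - \frac{\left(1 + s\right) \left(-2 + 2 s\right)}{7}$)
$I{\left(z \right)} = 0$
$c I{\left(J{\left(-1 \right)} \right)} 11 = \left(-6\right) 0 \cdot 11 = 0 \cdot 11 = 0$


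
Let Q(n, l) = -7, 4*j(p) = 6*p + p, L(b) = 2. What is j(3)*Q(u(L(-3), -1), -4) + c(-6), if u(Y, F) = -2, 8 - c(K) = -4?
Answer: -99/4 ≈ -24.750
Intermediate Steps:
c(K) = 12 (c(K) = 8 - 1*(-4) = 8 + 4 = 12)
j(p) = 7*p/4 (j(p) = (6*p + p)/4 = (7*p)/4 = 7*p/4)
j(3)*Q(u(L(-3), -1), -4) + c(-6) = ((7/4)*3)*(-7) + 12 = (21/4)*(-7) + 12 = -147/4 + 12 = -99/4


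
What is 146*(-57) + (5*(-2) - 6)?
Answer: -8338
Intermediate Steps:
146*(-57) + (5*(-2) - 6) = -8322 + (-10 - 6) = -8322 - 16 = -8338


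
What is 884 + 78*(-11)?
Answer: 26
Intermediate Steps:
884 + 78*(-11) = 884 - 858 = 26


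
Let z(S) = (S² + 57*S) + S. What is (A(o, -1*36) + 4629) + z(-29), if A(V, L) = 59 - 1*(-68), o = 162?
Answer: 3915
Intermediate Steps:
z(S) = S² + 58*S
A(V, L) = 127 (A(V, L) = 59 + 68 = 127)
(A(o, -1*36) + 4629) + z(-29) = (127 + 4629) - 29*(58 - 29) = 4756 - 29*29 = 4756 - 841 = 3915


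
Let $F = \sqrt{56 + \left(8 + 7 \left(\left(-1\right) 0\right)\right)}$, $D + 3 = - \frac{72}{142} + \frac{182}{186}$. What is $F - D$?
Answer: $\frac{69520}{6603} \approx 10.529$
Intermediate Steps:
$D = - \frac{16696}{6603}$ ($D = -3 + \left(- \frac{72}{142} + \frac{182}{186}\right) = -3 + \left(\left(-72\right) \frac{1}{142} + 182 \cdot \frac{1}{186}\right) = -3 + \left(- \frac{36}{71} + \frac{91}{93}\right) = -3 + \frac{3113}{6603} = - \frac{16696}{6603} \approx -2.5285$)
$F = 8$ ($F = \sqrt{56 + \left(8 + 7 \cdot 0\right)} = \sqrt{56 + \left(8 + 0\right)} = \sqrt{56 + 8} = \sqrt{64} = 8$)
$F - D = 8 - - \frac{16696}{6603} = 8 + \frac{16696}{6603} = \frac{69520}{6603}$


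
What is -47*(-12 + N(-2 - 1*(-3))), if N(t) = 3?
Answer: 423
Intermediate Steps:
-47*(-12 + N(-2 - 1*(-3))) = -47*(-12 + 3) = -47*(-9) = 423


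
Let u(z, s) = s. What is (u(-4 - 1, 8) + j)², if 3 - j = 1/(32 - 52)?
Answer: 48841/400 ≈ 122.10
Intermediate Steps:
j = 61/20 (j = 3 - 1/(32 - 52) = 3 - 1/(-20) = 3 - 1*(-1/20) = 3 + 1/20 = 61/20 ≈ 3.0500)
(u(-4 - 1, 8) + j)² = (8 + 61/20)² = (221/20)² = 48841/400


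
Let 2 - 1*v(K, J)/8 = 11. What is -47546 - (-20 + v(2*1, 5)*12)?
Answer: -46662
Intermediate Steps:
v(K, J) = -72 (v(K, J) = 16 - 8*11 = 16 - 88 = -72)
-47546 - (-20 + v(2*1, 5)*12) = -47546 - (-20 - 72*12) = -47546 - (-20 - 864) = -47546 - 1*(-884) = -47546 + 884 = -46662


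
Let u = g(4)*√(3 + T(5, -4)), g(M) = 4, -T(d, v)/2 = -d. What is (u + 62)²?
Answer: 4052 + 496*√13 ≈ 5840.4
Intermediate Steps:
T(d, v) = 2*d (T(d, v) = -(-2)*d = 2*d)
u = 4*√13 (u = 4*√(3 + 2*5) = 4*√(3 + 10) = 4*√13 ≈ 14.422)
(u + 62)² = (4*√13 + 62)² = (62 + 4*√13)²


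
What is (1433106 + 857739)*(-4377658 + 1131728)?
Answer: -7435922510850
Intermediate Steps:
(1433106 + 857739)*(-4377658 + 1131728) = 2290845*(-3245930) = -7435922510850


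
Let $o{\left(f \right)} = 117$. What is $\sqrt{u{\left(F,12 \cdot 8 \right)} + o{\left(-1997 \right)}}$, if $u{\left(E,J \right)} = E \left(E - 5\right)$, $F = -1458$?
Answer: $3 \sqrt{237019} \approx 1460.5$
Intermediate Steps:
$u{\left(E,J \right)} = E \left(-5 + E\right)$
$\sqrt{u{\left(F,12 \cdot 8 \right)} + o{\left(-1997 \right)}} = \sqrt{- 1458 \left(-5 - 1458\right) + 117} = \sqrt{\left(-1458\right) \left(-1463\right) + 117} = \sqrt{2133054 + 117} = \sqrt{2133171} = 3 \sqrt{237019}$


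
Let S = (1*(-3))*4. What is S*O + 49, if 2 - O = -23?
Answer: -251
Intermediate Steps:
O = 25 (O = 2 - 1*(-23) = 2 + 23 = 25)
S = -12 (S = -3*4 = -12)
S*O + 49 = -12*25 + 49 = -300 + 49 = -251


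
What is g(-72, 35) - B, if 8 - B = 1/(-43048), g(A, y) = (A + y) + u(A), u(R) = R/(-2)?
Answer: -387433/43048 ≈ -9.0000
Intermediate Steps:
u(R) = -R/2 (u(R) = R*(-½) = -R/2)
g(A, y) = y + A/2 (g(A, y) = (A + y) - A/2 = y + A/2)
B = 344385/43048 (B = 8 - 1/(-43048) = 8 - 1*(-1/43048) = 8 + 1/43048 = 344385/43048 ≈ 8.0000)
g(-72, 35) - B = (35 + (½)*(-72)) - 1*344385/43048 = (35 - 36) - 344385/43048 = -1 - 344385/43048 = -387433/43048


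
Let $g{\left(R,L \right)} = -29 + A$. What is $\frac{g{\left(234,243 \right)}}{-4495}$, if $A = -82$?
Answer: $\frac{111}{4495} \approx 0.024694$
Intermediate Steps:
$g{\left(R,L \right)} = -111$ ($g{\left(R,L \right)} = -29 - 82 = -111$)
$\frac{g{\left(234,243 \right)}}{-4495} = - \frac{111}{-4495} = \left(-111\right) \left(- \frac{1}{4495}\right) = \frac{111}{4495}$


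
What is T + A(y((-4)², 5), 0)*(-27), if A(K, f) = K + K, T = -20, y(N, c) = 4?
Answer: -236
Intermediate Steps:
A(K, f) = 2*K
T + A(y((-4)², 5), 0)*(-27) = -20 + (2*4)*(-27) = -20 + 8*(-27) = -20 - 216 = -236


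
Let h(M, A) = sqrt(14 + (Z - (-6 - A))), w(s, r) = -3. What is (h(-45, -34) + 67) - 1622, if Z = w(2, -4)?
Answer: -1555 + I*sqrt(17) ≈ -1555.0 + 4.1231*I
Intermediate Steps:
Z = -3
h(M, A) = sqrt(17 + A) (h(M, A) = sqrt(14 + (-3 - (-6 - A))) = sqrt(14 + (-3 + (6 + A))) = sqrt(14 + (3 + A)) = sqrt(17 + A))
(h(-45, -34) + 67) - 1622 = (sqrt(17 - 34) + 67) - 1622 = (sqrt(-17) + 67) - 1622 = (I*sqrt(17) + 67) - 1622 = (67 + I*sqrt(17)) - 1622 = -1555 + I*sqrt(17)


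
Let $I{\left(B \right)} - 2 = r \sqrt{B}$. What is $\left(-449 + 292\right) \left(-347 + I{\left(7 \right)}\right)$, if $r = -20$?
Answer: $54165 + 3140 \sqrt{7} \approx 62473.0$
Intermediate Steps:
$I{\left(B \right)} = 2 - 20 \sqrt{B}$
$\left(-449 + 292\right) \left(-347 + I{\left(7 \right)}\right) = \left(-449 + 292\right) \left(-347 + \left(2 - 20 \sqrt{7}\right)\right) = - 157 \left(-345 - 20 \sqrt{7}\right) = 54165 + 3140 \sqrt{7}$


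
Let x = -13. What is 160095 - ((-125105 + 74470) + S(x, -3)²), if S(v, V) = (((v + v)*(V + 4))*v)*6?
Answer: -3902054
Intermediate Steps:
S(v, V) = 12*v²*(4 + V) (S(v, V) = (((2*v)*(4 + V))*v)*6 = ((2*v*(4 + V))*v)*6 = (2*v²*(4 + V))*6 = 12*v²*(4 + V))
160095 - ((-125105 + 74470) + S(x, -3)²) = 160095 - ((-125105 + 74470) + (12*(-13)²*(4 - 3))²) = 160095 - (-50635 + (12*169*1)²) = 160095 - (-50635 + 2028²) = 160095 - (-50635 + 4112784) = 160095 - 1*4062149 = 160095 - 4062149 = -3902054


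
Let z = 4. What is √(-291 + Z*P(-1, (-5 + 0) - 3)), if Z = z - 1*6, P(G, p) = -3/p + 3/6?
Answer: I*√1171/2 ≈ 17.11*I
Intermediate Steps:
P(G, p) = ½ - 3/p (P(G, p) = -3/p + 3*(⅙) = -3/p + ½ = ½ - 3/p)
Z = -2 (Z = 4 - 1*6 = 4 - 6 = -2)
√(-291 + Z*P(-1, (-5 + 0) - 3)) = √(-291 - (-6 + ((-5 + 0) - 3))/((-5 + 0) - 3)) = √(-291 - (-6 + (-5 - 3))/(-5 - 3)) = √(-291 - (-6 - 8)/(-8)) = √(-291 - (-1)*(-14)/8) = √(-291 - 2*7/8) = √(-291 - 7/4) = √(-1171/4) = I*√1171/2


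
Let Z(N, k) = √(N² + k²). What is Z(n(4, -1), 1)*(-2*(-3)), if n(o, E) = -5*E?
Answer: 6*√26 ≈ 30.594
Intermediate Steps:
Z(n(4, -1), 1)*(-2*(-3)) = √((-5*(-1))² + 1²)*(-2*(-3)) = √(5² + 1)*6 = √(25 + 1)*6 = √26*6 = 6*√26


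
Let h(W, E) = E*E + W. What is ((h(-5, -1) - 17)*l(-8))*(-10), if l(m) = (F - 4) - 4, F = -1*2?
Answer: -2100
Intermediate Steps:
F = -2
h(W, E) = W + E² (h(W, E) = E² + W = W + E²)
l(m) = -10 (l(m) = (-2 - 4) - 4 = -6 - 4 = -10)
((h(-5, -1) - 17)*l(-8))*(-10) = (((-5 + (-1)²) - 17)*(-10))*(-10) = (((-5 + 1) - 17)*(-10))*(-10) = ((-4 - 17)*(-10))*(-10) = -21*(-10)*(-10) = 210*(-10) = -2100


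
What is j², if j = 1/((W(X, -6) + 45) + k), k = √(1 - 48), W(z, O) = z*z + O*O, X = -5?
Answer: (106 + I*√47)⁻² ≈ 8.7891e-5 - 1.1417e-5*I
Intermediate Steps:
W(z, O) = O² + z² (W(z, O) = z² + O² = O² + z²)
k = I*√47 (k = √(-47) = I*√47 ≈ 6.8557*I)
j = 1/(106 + I*√47) (j = 1/((((-6)² + (-5)²) + 45) + I*√47) = 1/(((36 + 25) + 45) + I*√47) = 1/((61 + 45) + I*√47) = 1/(106 + I*√47) ≈ 0.0093947 - 0.00060761*I)
j² = (106/11283 - I*√47/11283)²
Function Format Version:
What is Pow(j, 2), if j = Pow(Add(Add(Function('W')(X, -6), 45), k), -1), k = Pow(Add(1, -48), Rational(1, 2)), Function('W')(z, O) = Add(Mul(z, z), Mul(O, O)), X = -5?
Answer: Pow(Add(106, Mul(I, Pow(47, Rational(1, 2)))), -2) ≈ Add(8.7891e-5, Mul(-1.1417e-5, I))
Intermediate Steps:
Function('W')(z, O) = Add(Pow(O, 2), Pow(z, 2)) (Function('W')(z, O) = Add(Pow(z, 2), Pow(O, 2)) = Add(Pow(O, 2), Pow(z, 2)))
k = Mul(I, Pow(47, Rational(1, 2))) (k = Pow(-47, Rational(1, 2)) = Mul(I, Pow(47, Rational(1, 2))) ≈ Mul(6.8557, I))
j = Pow(Add(106, Mul(I, Pow(47, Rational(1, 2)))), -1) (j = Pow(Add(Add(Add(Pow(-6, 2), Pow(-5, 2)), 45), Mul(I, Pow(47, Rational(1, 2)))), -1) = Pow(Add(Add(Add(36, 25), 45), Mul(I, Pow(47, Rational(1, 2)))), -1) = Pow(Add(Add(61, 45), Mul(I, Pow(47, Rational(1, 2)))), -1) = Pow(Add(106, Mul(I, Pow(47, Rational(1, 2)))), -1) ≈ Add(0.0093947, Mul(-0.00060761, I)))
Pow(j, 2) = Pow(Add(Rational(106, 11283), Mul(Rational(-1, 11283), I, Pow(47, Rational(1, 2)))), 2)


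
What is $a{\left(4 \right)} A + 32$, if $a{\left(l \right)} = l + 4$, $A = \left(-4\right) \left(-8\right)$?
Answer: $288$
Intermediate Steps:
$A = 32$
$a{\left(l \right)} = 4 + l$
$a{\left(4 \right)} A + 32 = \left(4 + 4\right) 32 + 32 = 8 \cdot 32 + 32 = 256 + 32 = 288$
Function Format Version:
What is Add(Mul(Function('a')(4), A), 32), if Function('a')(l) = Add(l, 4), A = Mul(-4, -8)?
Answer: 288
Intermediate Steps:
A = 32
Function('a')(l) = Add(4, l)
Add(Mul(Function('a')(4), A), 32) = Add(Mul(Add(4, 4), 32), 32) = Add(Mul(8, 32), 32) = Add(256, 32) = 288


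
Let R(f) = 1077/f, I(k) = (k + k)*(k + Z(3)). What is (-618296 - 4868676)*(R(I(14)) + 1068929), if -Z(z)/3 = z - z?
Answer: -574789459680035/98 ≈ -5.8652e+12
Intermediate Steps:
Z(z) = 0 (Z(z) = -3*(z - z) = -3*0 = 0)
I(k) = 2*k**2 (I(k) = (k + k)*(k + 0) = (2*k)*k = 2*k**2)
(-618296 - 4868676)*(R(I(14)) + 1068929) = (-618296 - 4868676)*(1077/((2*14**2)) + 1068929) = -5486972*(1077/((2*196)) + 1068929) = -5486972*(1077/392 + 1068929) = -5486972*419021245/392 = -574789459680035/98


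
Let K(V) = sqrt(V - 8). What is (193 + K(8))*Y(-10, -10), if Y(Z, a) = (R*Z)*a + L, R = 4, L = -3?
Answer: 76621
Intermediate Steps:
Y(Z, a) = -3 + 4*Z*a (Y(Z, a) = (4*Z)*a - 3 = 4*Z*a - 3 = -3 + 4*Z*a)
K(V) = sqrt(-8 + V)
(193 + K(8))*Y(-10, -10) = (193 + sqrt(-8 + 8))*(-3 + 4*(-10)*(-10)) = (193 + sqrt(0))*(-3 + 400) = (193 + 0)*397 = 193*397 = 76621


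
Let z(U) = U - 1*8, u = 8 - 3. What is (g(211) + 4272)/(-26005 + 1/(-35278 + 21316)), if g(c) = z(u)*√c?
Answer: -59645664/363081811 + 41886*√211/363081811 ≈ -0.16260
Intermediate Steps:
u = 5
z(U) = -8 + U (z(U) = U - 8 = -8 + U)
g(c) = -3*√c (g(c) = (-8 + 5)*√c = -3*√c)
(g(211) + 4272)/(-26005 + 1/(-35278 + 21316)) = (-3*√211 + 4272)/(-26005 + 1/(-35278 + 21316)) = (4272 - 3*√211)/(-26005 + 1/(-13962)) = (4272 - 3*√211)/(-26005 - 1/13962) = (4272 - 3*√211)/(-363081811/13962) = (4272 - 3*√211)*(-13962/363081811) = -59645664/363081811 + 41886*√211/363081811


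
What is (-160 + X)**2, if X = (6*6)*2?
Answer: 7744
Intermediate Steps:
X = 72 (X = 36*2 = 72)
(-160 + X)**2 = (-160 + 72)**2 = (-88)**2 = 7744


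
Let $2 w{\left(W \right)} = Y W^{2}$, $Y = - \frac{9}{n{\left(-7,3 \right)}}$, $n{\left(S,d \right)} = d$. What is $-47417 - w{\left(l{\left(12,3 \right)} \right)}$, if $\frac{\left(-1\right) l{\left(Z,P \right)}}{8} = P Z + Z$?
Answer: $173767$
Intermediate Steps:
$l{\left(Z,P \right)} = - 8 Z - 8 P Z$ ($l{\left(Z,P \right)} = - 8 \left(P Z + Z\right) = - 8 \left(Z + P Z\right) = - 8 Z - 8 P Z$)
$Y = -3$ ($Y = - \frac{9}{3} = \left(-9\right) \frac{1}{3} = -3$)
$w{\left(W \right)} = - \frac{3 W^{2}}{2}$ ($w{\left(W \right)} = \frac{\left(-3\right) W^{2}}{2} = - \frac{3 W^{2}}{2}$)
$-47417 - w{\left(l{\left(12,3 \right)} \right)} = -47417 - - \frac{3 \left(\left(-8\right) 12 \left(1 + 3\right)\right)^{2}}{2} = -47417 - - \frac{3 \left(\left(-8\right) 12 \cdot 4\right)^{2}}{2} = -47417 - - \frac{3 \left(-384\right)^{2}}{2} = -47417 - \left(- \frac{3}{2}\right) 147456 = -47417 - -221184 = -47417 + 221184 = 173767$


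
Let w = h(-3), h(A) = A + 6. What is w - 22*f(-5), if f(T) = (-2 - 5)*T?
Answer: -767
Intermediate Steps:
h(A) = 6 + A
w = 3 (w = 6 - 3 = 3)
f(T) = -7*T
w - 22*f(-5) = 3 - (-154)*(-5) = 3 - 22*35 = 3 - 770 = -767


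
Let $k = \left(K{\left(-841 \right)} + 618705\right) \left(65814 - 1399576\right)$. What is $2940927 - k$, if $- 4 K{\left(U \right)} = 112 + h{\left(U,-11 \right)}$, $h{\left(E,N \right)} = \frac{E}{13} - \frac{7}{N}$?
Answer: $\frac{118002480688523}{143} \approx 8.2519 \cdot 10^{11}$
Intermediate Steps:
$h{\left(E,N \right)} = - \frac{7}{N} + \frac{E}{13}$ ($h{\left(E,N \right)} = E \frac{1}{13} - \frac{7}{N} = \frac{E}{13} - \frac{7}{N} = - \frac{7}{N} + \frac{E}{13}$)
$K{\left(U \right)} = - \frac{1239}{44} - \frac{U}{52}$ ($K{\left(U \right)} = - \frac{112 + \left(- \frac{7}{-11} + \frac{U}{13}\right)}{4} = - \frac{112 + \left(\left(-7\right) \left(- \frac{1}{11}\right) + \frac{U}{13}\right)}{4} = - \frac{112 + \left(\frac{7}{11} + \frac{U}{13}\right)}{4} = - \frac{\frac{1239}{11} + \frac{U}{13}}{4} = - \frac{1239}{44} - \frac{U}{52}$)
$k = - \frac{118002060135962}{143}$ ($k = \left(\left(- \frac{1239}{44} - - \frac{841}{52}\right) + 618705\right) \left(65814 - 1399576\right) = \left(\left(- \frac{1239}{44} + \frac{841}{52}\right) + 618705\right) \left(-1333762\right) = \left(- \frac{1714}{143} + 618705\right) \left(-1333762\right) = \frac{88473101}{143} \left(-1333762\right) = - \frac{118002060135962}{143} \approx -8.2519 \cdot 10^{11}$)
$2940927 - k = 2940927 - - \frac{118002060135962}{143} = 2940927 + \frac{118002060135962}{143} = \frac{118002480688523}{143}$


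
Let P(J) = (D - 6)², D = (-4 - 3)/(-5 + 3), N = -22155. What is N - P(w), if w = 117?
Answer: -88645/4 ≈ -22161.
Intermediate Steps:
D = 7/2 (D = -7/(-2) = -7*(-½) = 7/2 ≈ 3.5000)
P(J) = 25/4 (P(J) = (7/2 - 6)² = (-5/2)² = 25/4)
N - P(w) = -22155 - 1*25/4 = -22155 - 25/4 = -88645/4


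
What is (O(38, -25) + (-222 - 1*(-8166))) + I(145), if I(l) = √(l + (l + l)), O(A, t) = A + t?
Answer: 7957 + √435 ≈ 7977.9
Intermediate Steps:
I(l) = √3*√l (I(l) = √(l + 2*l) = √(3*l) = √3*√l)
(O(38, -25) + (-222 - 1*(-8166))) + I(145) = ((38 - 25) + (-222 - 1*(-8166))) + √3*√145 = (13 + (-222 + 8166)) + √435 = (13 + 7944) + √435 = 7957 + √435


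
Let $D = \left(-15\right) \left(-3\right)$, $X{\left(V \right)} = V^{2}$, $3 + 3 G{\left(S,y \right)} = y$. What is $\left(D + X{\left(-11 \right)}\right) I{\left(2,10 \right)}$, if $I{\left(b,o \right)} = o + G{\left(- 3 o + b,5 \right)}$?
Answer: $\frac{5312}{3} \approx 1770.7$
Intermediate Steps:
$G{\left(S,y \right)} = -1 + \frac{y}{3}$
$D = 45$
$I{\left(b,o \right)} = \frac{2}{3} + o$ ($I{\left(b,o \right)} = o + \left(-1 + \frac{1}{3} \cdot 5\right) = o + \left(-1 + \frac{5}{3}\right) = o + \frac{2}{3} = \frac{2}{3} + o$)
$\left(D + X{\left(-11 \right)}\right) I{\left(2,10 \right)} = \left(45 + \left(-11\right)^{2}\right) \left(\frac{2}{3} + 10\right) = \left(45 + 121\right) \frac{32}{3} = 166 \cdot \frac{32}{3} = \frac{5312}{3}$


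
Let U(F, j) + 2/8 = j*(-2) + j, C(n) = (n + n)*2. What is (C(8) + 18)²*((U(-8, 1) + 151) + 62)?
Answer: 529375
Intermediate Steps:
C(n) = 4*n (C(n) = (2*n)*2 = 4*n)
U(F, j) = -¼ - j (U(F, j) = -¼ + (j*(-2) + j) = -¼ + (-2*j + j) = -¼ - j)
(C(8) + 18)²*((U(-8, 1) + 151) + 62) = (4*8 + 18)²*(((-¼ - 1*1) + 151) + 62) = (32 + 18)²*(((-¼ - 1) + 151) + 62) = 50²*((-5/4 + 151) + 62) = 2500*(599/4 + 62) = 2500*(847/4) = 529375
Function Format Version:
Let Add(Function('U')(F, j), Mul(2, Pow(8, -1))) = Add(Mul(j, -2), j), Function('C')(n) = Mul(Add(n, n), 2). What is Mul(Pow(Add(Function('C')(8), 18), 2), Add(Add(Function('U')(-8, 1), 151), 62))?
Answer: 529375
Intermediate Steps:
Function('C')(n) = Mul(4, n) (Function('C')(n) = Mul(Mul(2, n), 2) = Mul(4, n))
Function('U')(F, j) = Add(Rational(-1, 4), Mul(-1, j)) (Function('U')(F, j) = Add(Rational(-1, 4), Add(Mul(j, -2), j)) = Add(Rational(-1, 4), Add(Mul(-2, j), j)) = Add(Rational(-1, 4), Mul(-1, j)))
Mul(Pow(Add(Function('C')(8), 18), 2), Add(Add(Function('U')(-8, 1), 151), 62)) = Mul(Pow(Add(Mul(4, 8), 18), 2), Add(Add(Add(Rational(-1, 4), Mul(-1, 1)), 151), 62)) = Mul(Pow(Add(32, 18), 2), Add(Add(Add(Rational(-1, 4), -1), 151), 62)) = Mul(Pow(50, 2), Add(Add(Rational(-5, 4), 151), 62)) = Mul(2500, Add(Rational(599, 4), 62)) = Mul(2500, Rational(847, 4)) = 529375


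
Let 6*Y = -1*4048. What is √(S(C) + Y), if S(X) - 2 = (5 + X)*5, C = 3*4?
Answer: I*√5289/3 ≈ 24.242*I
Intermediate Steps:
C = 12
S(X) = 27 + 5*X (S(X) = 2 + (5 + X)*5 = 2 + (25 + 5*X) = 27 + 5*X)
Y = -2024/3 (Y = (-1*4048)/6 = (⅙)*(-4048) = -2024/3 ≈ -674.67)
√(S(C) + Y) = √((27 + 5*12) - 2024/3) = √((27 + 60) - 2024/3) = √(87 - 2024/3) = √(-1763/3) = I*√5289/3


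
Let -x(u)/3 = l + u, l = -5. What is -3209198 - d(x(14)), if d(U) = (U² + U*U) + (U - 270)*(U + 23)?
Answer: -3211844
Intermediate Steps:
x(u) = 15 - 3*u (x(u) = -3*(-5 + u) = 15 - 3*u)
d(U) = 2*U² + (-270 + U)*(23 + U) (d(U) = (U² + U²) + (-270 + U)*(23 + U) = 2*U² + (-270 + U)*(23 + U))
-3209198 - d(x(14)) = -3209198 - (-6210 - 247*(15 - 3*14) + 3*(15 - 3*14)²) = -3209198 - (-6210 - 247*(15 - 42) + 3*(15 - 42)²) = -3209198 - (-6210 - 247*(-27) + 3*(-27)²) = -3209198 - (-6210 + 6669 + 3*729) = -3209198 - (-6210 + 6669 + 2187) = -3209198 - 1*2646 = -3209198 - 2646 = -3211844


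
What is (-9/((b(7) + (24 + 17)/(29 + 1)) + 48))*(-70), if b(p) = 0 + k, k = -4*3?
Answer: 18900/1121 ≈ 16.860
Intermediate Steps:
k = -12
b(p) = -12 (b(p) = 0 - 12 = -12)
(-9/((b(7) + (24 + 17)/(29 + 1)) + 48))*(-70) = (-9/((-12 + (24 + 17)/(29 + 1)) + 48))*(-70) = (-9/((-12 + 41/30) + 48))*(-70) = (-9/(-319/30 + 48))*(-70) = (-9/(1121/30))*(-70) = ((30/1121)*(-9))*(-70) = -270/1121*(-70) = 18900/1121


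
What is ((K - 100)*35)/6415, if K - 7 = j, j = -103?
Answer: -1372/1283 ≈ -1.0694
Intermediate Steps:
K = -96 (K = 7 - 103 = -96)
((K - 100)*35)/6415 = ((-96 - 100)*35)/6415 = -196*35*(1/6415) = -6860*1/6415 = -1372/1283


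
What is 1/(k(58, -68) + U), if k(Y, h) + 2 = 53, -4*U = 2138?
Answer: -2/967 ≈ -0.0020683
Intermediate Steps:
U = -1069/2 (U = -1/4*2138 = -1069/2 ≈ -534.50)
k(Y, h) = 51 (k(Y, h) = -2 + 53 = 51)
1/(k(58, -68) + U) = 1/(51 - 1069/2) = 1/(-967/2) = -2/967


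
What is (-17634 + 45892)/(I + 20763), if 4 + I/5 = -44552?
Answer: -28258/202017 ≈ -0.13988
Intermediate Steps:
I = -222780 (I = -20 + 5*(-44552) = -20 - 222760 = -222780)
(-17634 + 45892)/(I + 20763) = (-17634 + 45892)/(-222780 + 20763) = 28258/(-202017) = 28258*(-1/202017) = -28258/202017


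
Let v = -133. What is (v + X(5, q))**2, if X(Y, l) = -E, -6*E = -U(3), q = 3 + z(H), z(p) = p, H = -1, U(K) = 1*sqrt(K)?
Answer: (798 + sqrt(3))**2/36 ≈ 17766.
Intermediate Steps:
U(K) = sqrt(K)
q = 2 (q = 3 - 1 = 2)
E = sqrt(3)/6 (E = -(-1)*sqrt(3)/6 = sqrt(3)/6 ≈ 0.28868)
X(Y, l) = -sqrt(3)/6
(v + X(5, q))**2 = (-133 - sqrt(3)/6)**2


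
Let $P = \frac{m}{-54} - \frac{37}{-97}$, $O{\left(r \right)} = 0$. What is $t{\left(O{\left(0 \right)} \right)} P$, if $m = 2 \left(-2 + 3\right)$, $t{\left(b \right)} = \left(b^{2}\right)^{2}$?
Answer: $0$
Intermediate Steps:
$t{\left(b \right)} = b^{4}$
$m = 2$ ($m = 2 \cdot 1 = 2$)
$P = \frac{902}{2619}$ ($P = \frac{2}{-54} - \frac{37}{-97} = 2 \left(- \frac{1}{54}\right) - - \frac{37}{97} = - \frac{1}{27} + \frac{37}{97} = \frac{902}{2619} \approx 0.34441$)
$t{\left(O{\left(0 \right)} \right)} P = 0^{4} \cdot \frac{902}{2619} = 0 \cdot \frac{902}{2619} = 0$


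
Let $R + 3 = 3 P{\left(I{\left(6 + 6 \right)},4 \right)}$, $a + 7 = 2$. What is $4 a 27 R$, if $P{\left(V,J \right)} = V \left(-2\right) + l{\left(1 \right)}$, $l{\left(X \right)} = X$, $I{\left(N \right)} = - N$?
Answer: $-38880$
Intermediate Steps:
$a = -5$ ($a = -7 + 2 = -5$)
$P{\left(V,J \right)} = 1 - 2 V$ ($P{\left(V,J \right)} = V \left(-2\right) + 1 = - 2 V + 1 = 1 - 2 V$)
$R = 72$ ($R = -3 + 3 \left(1 - 2 \left(- (6 + 6)\right)\right) = -3 + 3 \left(1 - 2 \left(\left(-1\right) 12\right)\right) = -3 + 3 \left(1 - -24\right) = -3 + 3 \left(1 + 24\right) = -3 + 3 \cdot 25 = -3 + 75 = 72$)
$4 a 27 R = 4 \left(-5\right) 27 \cdot 72 = \left(-20\right) 27 \cdot 72 = \left(-540\right) 72 = -38880$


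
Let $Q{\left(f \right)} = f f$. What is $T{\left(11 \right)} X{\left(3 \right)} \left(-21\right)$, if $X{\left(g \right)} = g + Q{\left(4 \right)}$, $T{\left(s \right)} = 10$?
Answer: $-3990$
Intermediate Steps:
$Q{\left(f \right)} = f^{2}$
$X{\left(g \right)} = 16 + g$ ($X{\left(g \right)} = g + 4^{2} = g + 16 = 16 + g$)
$T{\left(11 \right)} X{\left(3 \right)} \left(-21\right) = 10 \left(16 + 3\right) \left(-21\right) = 10 \cdot 19 \left(-21\right) = 190 \left(-21\right) = -3990$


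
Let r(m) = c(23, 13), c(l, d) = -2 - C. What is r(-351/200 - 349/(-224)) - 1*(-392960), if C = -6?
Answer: 392964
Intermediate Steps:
c(l, d) = 4 (c(l, d) = -2 - 1*(-6) = -2 + 6 = 4)
r(m) = 4
r(-351/200 - 349/(-224)) - 1*(-392960) = 4 - 1*(-392960) = 4 + 392960 = 392964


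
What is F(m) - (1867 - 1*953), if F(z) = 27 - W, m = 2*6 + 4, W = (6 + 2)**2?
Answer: -951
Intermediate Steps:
W = 64 (W = 8**2 = 64)
m = 16 (m = 12 + 4 = 16)
F(z) = -37 (F(z) = 27 - 1*64 = 27 - 64 = -37)
F(m) - (1867 - 1*953) = -37 - (1867 - 1*953) = -37 - (1867 - 953) = -37 - 1*914 = -37 - 914 = -951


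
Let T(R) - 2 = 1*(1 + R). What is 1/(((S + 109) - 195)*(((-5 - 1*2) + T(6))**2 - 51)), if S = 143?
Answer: -1/2679 ≈ -0.00037327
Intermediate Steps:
T(R) = 3 + R (T(R) = 2 + 1*(1 + R) = 2 + (1 + R) = 3 + R)
1/(((S + 109) - 195)*(((-5 - 1*2) + T(6))**2 - 51)) = 1/(((143 + 109) - 195)*(((-5 - 1*2) + (3 + 6))**2 - 51)) = 1/((252 - 195)*(((-5 - 2) + 9)**2 - 51)) = 1/(57*((-7 + 9)**2 - 51)) = 1/(57*(2**2 - 51)) = 1/(57*(4 - 51)) = 1/(57*(-47)) = 1/(-2679) = -1/2679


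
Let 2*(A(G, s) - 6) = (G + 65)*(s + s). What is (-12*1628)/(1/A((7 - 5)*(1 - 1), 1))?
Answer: -1387056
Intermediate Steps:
A(G, s) = 6 + s*(65 + G) (A(G, s) = 6 + ((G + 65)*(s + s))/2 = 6 + ((65 + G)*(2*s))/2 = 6 + (2*s*(65 + G))/2 = 6 + s*(65 + G))
(-12*1628)/(1/A((7 - 5)*(1 - 1), 1)) = (-12*1628)/(1/(6 + 65*1 + ((7 - 5)*(1 - 1))*1)) = -19536/(1/(6 + 65 + (2*0)*1)) = -19536/(1/(6 + 65 + 0*1)) = -19536/(1/(6 + 65 + 0)) = -19536/(1/71) = -19536/1/71 = -19536*71 = -1387056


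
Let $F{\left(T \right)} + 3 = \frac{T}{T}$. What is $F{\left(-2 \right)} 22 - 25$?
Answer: $-69$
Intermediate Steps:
$F{\left(T \right)} = -2$ ($F{\left(T \right)} = -3 + \frac{T}{T} = -3 + 1 = -2$)
$F{\left(-2 \right)} 22 - 25 = \left(-2\right) 22 - 25 = -44 - 25 = -69$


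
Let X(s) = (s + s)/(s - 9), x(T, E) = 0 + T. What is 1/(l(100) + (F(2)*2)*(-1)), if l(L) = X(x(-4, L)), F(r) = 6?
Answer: -13/148 ≈ -0.087838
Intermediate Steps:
x(T, E) = T
X(s) = 2*s/(-9 + s) (X(s) = (2*s)/(-9 + s) = 2*s/(-9 + s))
l(L) = 8/13 (l(L) = 2*(-4)/(-9 - 4) = 2*(-4)/(-13) = 2*(-4)*(-1/13) = 8/13)
1/(l(100) + (F(2)*2)*(-1)) = 1/(8/13 + (6*2)*(-1)) = 1/(8/13 + 12*(-1)) = 1/(8/13 - 12) = 1/(-148/13) = -13/148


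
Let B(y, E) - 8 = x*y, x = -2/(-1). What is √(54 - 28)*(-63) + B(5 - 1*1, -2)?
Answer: 16 - 63*√26 ≈ -305.24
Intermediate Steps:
x = 2 (x = -2*(-1) = 2)
B(y, E) = 8 + 2*y
√(54 - 28)*(-63) + B(5 - 1*1, -2) = √(54 - 28)*(-63) + (8 + 2*(5 - 1*1)) = √26*(-63) + (8 + 2*(5 - 1)) = -63*√26 + (8 + 2*4) = -63*√26 + (8 + 8) = -63*√26 + 16 = 16 - 63*√26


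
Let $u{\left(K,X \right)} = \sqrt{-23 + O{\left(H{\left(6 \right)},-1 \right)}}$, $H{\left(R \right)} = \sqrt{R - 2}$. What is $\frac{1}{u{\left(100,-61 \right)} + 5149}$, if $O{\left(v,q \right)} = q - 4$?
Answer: $\frac{5149}{26512229} - \frac{2 i \sqrt{7}}{26512229} \approx 0.00019421 - 1.9959 \cdot 10^{-7} i$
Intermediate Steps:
$H{\left(R \right)} = \sqrt{-2 + R}$
$O{\left(v,q \right)} = -4 + q$
$u{\left(K,X \right)} = 2 i \sqrt{7}$ ($u{\left(K,X \right)} = \sqrt{-23 - 5} = \sqrt{-28} = 2 i \sqrt{7}$)
$\frac{1}{u{\left(100,-61 \right)} + 5149} = \frac{1}{2 i \sqrt{7} + 5149} = \frac{1}{5149 + 2 i \sqrt{7}}$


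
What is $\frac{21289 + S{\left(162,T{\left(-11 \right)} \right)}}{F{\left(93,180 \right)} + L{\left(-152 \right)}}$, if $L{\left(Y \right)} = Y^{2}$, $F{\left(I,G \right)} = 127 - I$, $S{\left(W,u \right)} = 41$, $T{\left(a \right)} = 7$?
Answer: $\frac{10665}{11569} \approx 0.92186$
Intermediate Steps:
$\frac{21289 + S{\left(162,T{\left(-11 \right)} \right)}}{F{\left(93,180 \right)} + L{\left(-152 \right)}} = \frac{21289 + 41}{\left(127 - 93\right) + \left(-152\right)^{2}} = \frac{21330}{\left(127 - 93\right) + 23104} = \frac{21330}{34 + 23104} = \frac{21330}{23138} = 21330 \cdot \frac{1}{23138} = \frac{10665}{11569}$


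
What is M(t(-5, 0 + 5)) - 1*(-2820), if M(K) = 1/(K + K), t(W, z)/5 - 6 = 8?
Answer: 394801/140 ≈ 2820.0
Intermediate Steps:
t(W, z) = 70 (t(W, z) = 30 + 5*8 = 30 + 40 = 70)
M(K) = 1/(2*K)
M(t(-5, 0 + 5)) - 1*(-2820) = (½)/70 - 1*(-2820) = (½)*(1/70) + 2820 = 1/140 + 2820 = 394801/140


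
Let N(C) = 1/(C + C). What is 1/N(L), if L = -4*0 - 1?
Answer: -2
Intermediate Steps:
L = -1 (L = 0 - 1 = -1)
N(C) = 1/(2*C)
1/N(L) = 1/((½)/(-1)) = 1/((½)*(-1)) = 1/(-½) = -2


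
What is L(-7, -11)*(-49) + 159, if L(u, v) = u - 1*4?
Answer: 698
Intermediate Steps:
L(u, v) = -4 + u (L(u, v) = u - 4 = -4 + u)
L(-7, -11)*(-49) + 159 = (-4 - 7)*(-49) + 159 = -11*(-49) + 159 = 539 + 159 = 698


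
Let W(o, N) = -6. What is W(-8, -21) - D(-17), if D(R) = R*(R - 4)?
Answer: -363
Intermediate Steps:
D(R) = R*(-4 + R)
W(-8, -21) - D(-17) = -6 - (-17)*(-4 - 17) = -6 - (-17)*(-21) = -6 - 1*357 = -6 - 357 = -363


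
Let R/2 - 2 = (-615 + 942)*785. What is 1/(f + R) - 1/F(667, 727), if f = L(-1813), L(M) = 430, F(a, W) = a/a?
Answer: -513823/513824 ≈ -1.0000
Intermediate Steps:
R = 513394 (R = 4 + 2*((-615 + 942)*785) = 4 + 2*(327*785) = 4 + 2*256695 = 4 + 513390 = 513394)
F(a, W) = 1
f = 430
1/(f + R) - 1/F(667, 727) = 1/(430 + 513394) - 1/1 = 1/513824 - 1*1 = 1/513824 - 1 = -513823/513824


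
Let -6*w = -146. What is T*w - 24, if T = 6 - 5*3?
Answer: -243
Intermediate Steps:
w = 73/3 (w = -⅙*(-146) = 73/3 ≈ 24.333)
T = -9 (T = 6 - 15 = -9)
T*w - 24 = -9*73/3 - 24 = -219 - 24 = -243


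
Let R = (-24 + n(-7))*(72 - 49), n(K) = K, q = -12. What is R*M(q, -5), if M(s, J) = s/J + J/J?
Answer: -12121/5 ≈ -2424.2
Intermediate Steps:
M(s, J) = 1 + s/J (M(s, J) = s/J + 1 = 1 + s/J)
R = -713 (R = (-24 - 7)*(72 - 49) = -31*23 = -713)
R*M(q, -5) = -713*(-5 - 12)/(-5) = -(-713)*(-17)/5 = -713*17/5 = -12121/5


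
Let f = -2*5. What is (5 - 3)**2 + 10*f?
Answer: -96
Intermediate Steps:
f = -10
(5 - 3)**2 + 10*f = (5 - 3)**2 + 10*(-10) = 2**2 - 100 = 4 - 100 = -96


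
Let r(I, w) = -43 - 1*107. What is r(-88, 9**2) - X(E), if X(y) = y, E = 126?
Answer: -276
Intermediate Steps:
r(I, w) = -150 (r(I, w) = -43 - 107 = -150)
r(-88, 9**2) - X(E) = -150 - 1*126 = -150 - 126 = -276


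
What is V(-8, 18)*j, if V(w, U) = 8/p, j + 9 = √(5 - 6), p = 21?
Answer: -24/7 + 8*I/21 ≈ -3.4286 + 0.38095*I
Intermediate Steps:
j = -9 + I (j = -9 + √(5 - 6) = -9 + √(-1) = -9 + I ≈ -9.0 + 1.0*I)
V(w, U) = 8/21
V(-8, 18)*j = 8*(-9 + I)/21 = -24/7 + 8*I/21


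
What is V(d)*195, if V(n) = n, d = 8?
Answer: 1560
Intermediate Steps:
V(d)*195 = 8*195 = 1560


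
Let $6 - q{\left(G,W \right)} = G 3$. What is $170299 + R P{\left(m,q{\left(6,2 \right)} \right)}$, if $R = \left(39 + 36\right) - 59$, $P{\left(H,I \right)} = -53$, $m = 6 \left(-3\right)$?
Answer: $169451$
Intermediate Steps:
$q{\left(G,W \right)} = 6 - 3 G$ ($q{\left(G,W \right)} = 6 - G 3 = 6 - 3 G$)
$m = -18$
$R = 16$ ($R = 75 - 59 = 16$)
$170299 + R P{\left(m,q{\left(6,2 \right)} \right)} = 170299 + 16 \left(-53\right) = 170299 - 848 = 169451$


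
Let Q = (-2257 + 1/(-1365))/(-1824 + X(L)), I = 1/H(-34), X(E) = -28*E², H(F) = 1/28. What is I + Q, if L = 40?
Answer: 892525043/31820880 ≈ 28.048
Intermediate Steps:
H(F) = 1/28
I = 28 (I = 1/(1/28) = 28)
Q = 1540403/31820880 (Q = (-2257 + 1/(-1365))/(-1824 - 28*40²) = (-2257 - 1/1365)/(-1824 - 28*1600) = -3080806/(1365*(-1824 - 44800)) = -3080806/1365/(-46624) = -3080806/1365*(-1/46624) = 1540403/31820880 ≈ 0.048409)
I + Q = 28 + 1540403/31820880 = 892525043/31820880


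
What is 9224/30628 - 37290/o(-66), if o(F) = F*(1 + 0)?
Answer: 4328511/7657 ≈ 565.30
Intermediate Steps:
o(F) = F (o(F) = F*1 = F)
9224/30628 - 37290/o(-66) = 9224/30628 - 37290/(-66) = 9224*(1/30628) - 37290*(-1/66) = 2306/7657 + 565 = 4328511/7657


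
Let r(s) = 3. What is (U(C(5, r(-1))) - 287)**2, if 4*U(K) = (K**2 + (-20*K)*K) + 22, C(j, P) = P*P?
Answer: 7102225/16 ≈ 4.4389e+5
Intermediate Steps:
C(j, P) = P**2
U(K) = 11/2 - 19*K**2/4 (U(K) = ((K**2 + (-20*K)*K) + 22)/4 = ((K**2 - 20*K**2) + 22)/4 = (-19*K**2 + 22)/4 = (22 - 19*K**2)/4 = 11/2 - 19*K**2/4)
(U(C(5, r(-1))) - 287)**2 = ((11/2 - 19*(3**2)**2/4) - 287)**2 = ((11/2 - 19/4*9**2) - 287)**2 = ((11/2 - 19/4*81) - 287)**2 = ((11/2 - 1539/4) - 287)**2 = (-1517/4 - 287)**2 = (-2665/4)**2 = 7102225/16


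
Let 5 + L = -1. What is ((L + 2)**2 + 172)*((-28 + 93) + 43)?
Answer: 20304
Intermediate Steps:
L = -6 (L = -5 - 1 = -6)
((L + 2)**2 + 172)*((-28 + 93) + 43) = ((-6 + 2)**2 + 172)*((-28 + 93) + 43) = ((-4)**2 + 172)*(65 + 43) = (16 + 172)*108 = 188*108 = 20304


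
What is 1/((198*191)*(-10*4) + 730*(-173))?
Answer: -1/1639010 ≈ -6.1012e-7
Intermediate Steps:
1/((198*191)*(-10*4) + 730*(-173)) = 1/(37818*(-40) - 126290) = 1/(-1512720 - 126290) = 1/(-1639010) = -1/1639010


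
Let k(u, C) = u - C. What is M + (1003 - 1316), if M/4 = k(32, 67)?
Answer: -453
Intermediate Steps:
M = -140 (M = 4*(32 - 1*67) = 4*(32 - 67) = 4*(-35) = -140)
M + (1003 - 1316) = -140 + (1003 - 1316) = -140 - 313 = -453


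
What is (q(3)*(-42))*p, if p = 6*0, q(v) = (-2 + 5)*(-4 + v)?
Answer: 0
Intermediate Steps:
q(v) = -12 + 3*v (q(v) = 3*(-4 + v) = -12 + 3*v)
p = 0
(q(3)*(-42))*p = ((-12 + 3*3)*(-42))*0 = ((-12 + 9)*(-42))*0 = -3*(-42)*0 = 126*0 = 0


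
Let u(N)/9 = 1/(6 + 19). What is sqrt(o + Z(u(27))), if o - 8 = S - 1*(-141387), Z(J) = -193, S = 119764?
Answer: sqrt(260966) ≈ 510.85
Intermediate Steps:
u(N) = 9/25 (u(N) = 9/(6 + 19) = 9/25)
o = 261159 (o = 8 + (119764 - 1*(-141387)) = 8 + (119764 + 141387) = 8 + 261151 = 261159)
sqrt(o + Z(u(27))) = sqrt(261159 - 193) = sqrt(260966)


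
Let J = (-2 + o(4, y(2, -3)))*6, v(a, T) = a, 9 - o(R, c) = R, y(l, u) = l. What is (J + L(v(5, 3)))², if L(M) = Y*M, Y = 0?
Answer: 324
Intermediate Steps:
o(R, c) = 9 - R
J = 18 (J = (-2 + (9 - 1*4))*6 = (-2 + (9 - 4))*6 = (-2 + 5)*6 = 3*6 = 18)
L(M) = 0 (L(M) = 0*M = 0)
(J + L(v(5, 3)))² = (18 + 0)² = 18² = 324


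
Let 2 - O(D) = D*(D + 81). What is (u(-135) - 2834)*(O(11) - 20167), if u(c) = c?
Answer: 62874513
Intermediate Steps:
O(D) = 2 - D*(81 + D) (O(D) = 2 - D*(D + 81) = 2 - D*(81 + D))
(u(-135) - 2834)*(O(11) - 20167) = (-135 - 2834)*((2 - 1*11**2 - 81*11) - 20167) = -2969*((2 - 1*121 - 891) - 20167) = -2969*((2 - 121 - 891) - 20167) = -2969*(-1010 - 20167) = -2969*(-21177) = 62874513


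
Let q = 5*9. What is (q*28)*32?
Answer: 40320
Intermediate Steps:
q = 45
(q*28)*32 = (45*28)*32 = 1260*32 = 40320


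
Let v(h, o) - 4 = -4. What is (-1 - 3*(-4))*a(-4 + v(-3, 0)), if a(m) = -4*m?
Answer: 176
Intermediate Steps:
v(h, o) = 0 (v(h, o) = 4 - 4 = 0)
(-1 - 3*(-4))*a(-4 + v(-3, 0)) = (-1 - 3*(-4))*(-4*(-4 + 0)) = (-1 + 12)*(-4*(-4)) = 11*16 = 176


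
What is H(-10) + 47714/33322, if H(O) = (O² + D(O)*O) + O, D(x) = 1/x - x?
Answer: -126092/16661 ≈ -7.5681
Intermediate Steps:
H(O) = O + O² + O*(1/O - O) (H(O) = (O² + (1/O - O)*O) + O = (O² + O*(1/O - O)) + O = O + O² + O*(1/O - O))
H(-10) + 47714/33322 = (1 - 10) + 47714/33322 = -9 + 47714*(1/33322) = -9 + 23857/16661 = -126092/16661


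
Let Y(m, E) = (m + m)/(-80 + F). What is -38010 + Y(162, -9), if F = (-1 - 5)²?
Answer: -418191/11 ≈ -38017.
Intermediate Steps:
F = 36 (F = (-6)² = 36)
Y(m, E) = -m/22 (Y(m, E) = (m + m)/(-80 + 36) = (2*m)/(-44) = (2*m)*(-1/44) = -m/22)
-38010 + Y(162, -9) = -38010 - 1/22*162 = -38010 - 81/11 = -418191/11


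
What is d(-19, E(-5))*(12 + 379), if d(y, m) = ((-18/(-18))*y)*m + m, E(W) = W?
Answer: 35190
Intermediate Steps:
d(y, m) = m + m*y (d(y, m) = ((-18*(-1/18))*y)*m + m = (1*y)*m + m = y*m + m = m*y + m = m + m*y)
d(-19, E(-5))*(12 + 379) = (-5*(1 - 19))*(12 + 379) = -5*(-18)*391 = 90*391 = 35190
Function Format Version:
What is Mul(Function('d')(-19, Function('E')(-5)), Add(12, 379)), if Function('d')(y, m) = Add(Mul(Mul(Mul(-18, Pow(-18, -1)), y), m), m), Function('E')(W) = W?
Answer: 35190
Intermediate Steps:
Function('d')(y, m) = Add(m, Mul(m, y)) (Function('d')(y, m) = Add(Mul(Mul(Mul(-18, Rational(-1, 18)), y), m), m) = Add(Mul(Mul(1, y), m), m) = Add(Mul(y, m), m) = Add(Mul(m, y), m) = Add(m, Mul(m, y)))
Mul(Function('d')(-19, Function('E')(-5)), Add(12, 379)) = Mul(Mul(-5, Add(1, -19)), Add(12, 379)) = Mul(Mul(-5, -18), 391) = Mul(90, 391) = 35190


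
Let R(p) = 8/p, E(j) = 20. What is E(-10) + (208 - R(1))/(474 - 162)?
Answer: 805/39 ≈ 20.641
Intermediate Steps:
E(-10) + (208 - R(1))/(474 - 162) = 20 + (208 - 8/1)/(474 - 162) = 20 + (208 - 8)/312 = 20 + (208 - 1*8)*(1/312) = 20 + (208 - 8)*(1/312) = 20 + 200*(1/312) = 20 + 25/39 = 805/39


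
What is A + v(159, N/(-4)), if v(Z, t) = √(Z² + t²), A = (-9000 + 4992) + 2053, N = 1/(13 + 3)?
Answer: -1955 + √103550977/64 ≈ -1796.0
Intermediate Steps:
N = 1/16 ≈ 0.062500
A = -1955 (A = -4008 + 2053 = -1955)
A + v(159, N/(-4)) = -1955 + √(159² + ((1/16)/(-4))²) = -1955 + √(25281 + (-¼*1/16)²) = -1955 + √(25281 + (-1/64)²) = -1955 + √(25281 + 1/4096) = -1955 + √(103550977/4096) = -1955 + √103550977/64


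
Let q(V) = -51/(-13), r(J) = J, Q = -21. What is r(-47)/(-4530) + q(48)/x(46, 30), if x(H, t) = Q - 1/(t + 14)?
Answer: -1920029/10894650 ≈ -0.17624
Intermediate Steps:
x(H, t) = -21 - 1/(14 + t) (x(H, t) = -21 - 1/(t + 14) = -21 - 1/(14 + t))
q(V) = 51/13 (q(V) = -51*(-1/13) = 51/13)
r(-47)/(-4530) + q(48)/x(46, 30) = -47/(-4530) + 51/(13*(((-295 - 21*30)/(14 + 30)))) = -47*(-1/4530) + 51/(13*(((-295 - 630)/44))) = 47/4530 + 51/(13*(((1/44)*(-925)))) = 47/4530 + 51/(13*(-925/44)) = 47/4530 + (51/13)*(-44/925) = 47/4530 - 2244/12025 = -1920029/10894650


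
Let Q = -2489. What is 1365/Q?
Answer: -1365/2489 ≈ -0.54841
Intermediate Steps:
1365/Q = 1365/(-2489) = 1365*(-1/2489) = -1365/2489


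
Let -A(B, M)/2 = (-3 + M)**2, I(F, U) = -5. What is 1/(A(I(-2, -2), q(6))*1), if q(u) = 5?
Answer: -1/8 ≈ -0.12500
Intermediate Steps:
A(B, M) = -2*(-3 + M)**2
1/(A(I(-2, -2), q(6))*1) = 1/(-2*(-3 + 5)**2*1) = 1/(-2*2**2*1) = 1/(-2*4*1) = 1/(-8*1) = 1/(-8) = -1/8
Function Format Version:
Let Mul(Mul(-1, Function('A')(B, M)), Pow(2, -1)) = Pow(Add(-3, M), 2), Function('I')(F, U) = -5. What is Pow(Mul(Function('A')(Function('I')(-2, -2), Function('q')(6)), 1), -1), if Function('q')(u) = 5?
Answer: Rational(-1, 8) ≈ -0.12500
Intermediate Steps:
Function('A')(B, M) = Mul(-2, Pow(Add(-3, M), 2))
Pow(Mul(Function('A')(Function('I')(-2, -2), Function('q')(6)), 1), -1) = Pow(Mul(Mul(-2, Pow(Add(-3, 5), 2)), 1), -1) = Pow(Mul(Mul(-2, Pow(2, 2)), 1), -1) = Pow(Mul(Mul(-2, 4), 1), -1) = Pow(Mul(-8, 1), -1) = Pow(-8, -1) = Rational(-1, 8)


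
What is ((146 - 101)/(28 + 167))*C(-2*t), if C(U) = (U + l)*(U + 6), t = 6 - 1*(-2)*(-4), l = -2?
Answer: 60/13 ≈ 4.6154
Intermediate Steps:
t = -2 (t = 6 + 2*(-4) = 6 - 8 = -2)
C(U) = (-2 + U)*(6 + U) (C(U) = (U - 2)*(U + 6) = (-2 + U)*(6 + U))
((146 - 101)/(28 + 167))*C(-2*t) = ((146 - 101)/(28 + 167))*(-12 + (-2*(-2))² + 4*(-2*(-2))) = (45/195)*(-12 + 4² + 4*4) = (45*(1/195))*(-12 + 16 + 16) = (3/13)*20 = 60/13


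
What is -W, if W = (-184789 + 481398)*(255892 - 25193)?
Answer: -68427399691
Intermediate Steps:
W = 68427399691 (W = 296609*230699 = 68427399691)
-W = -1*68427399691 = -68427399691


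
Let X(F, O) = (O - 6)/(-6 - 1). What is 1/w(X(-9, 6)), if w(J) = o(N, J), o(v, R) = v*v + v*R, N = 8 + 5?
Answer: 1/169 ≈ 0.0059172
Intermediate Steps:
N = 13
X(F, O) = 6/7 - O/7 (X(F, O) = (-6 + O)/(-7) = (-6 + O)*(-⅐) = 6/7 - O/7)
o(v, R) = v² + R*v
w(J) = 169 + 13*J (w(J) = 13*(J + 13) = 13*(13 + J) = 169 + 13*J)
1/w(X(-9, 6)) = 1/(169 + 13*(6/7 - ⅐*6)) = 1/(169 + 13*(6/7 - 6/7)) = 1/(169 + 13*0) = 1/(169 + 0) = 1/169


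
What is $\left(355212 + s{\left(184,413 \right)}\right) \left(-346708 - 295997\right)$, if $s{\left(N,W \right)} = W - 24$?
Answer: $-228546540705$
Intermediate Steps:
$s{\left(N,W \right)} = -24 + W$
$\left(355212 + s{\left(184,413 \right)}\right) \left(-346708 - 295997\right) = \left(355212 + \left(-24 + 413\right)\right) \left(-346708 - 295997\right) = \left(355212 + 389\right) \left(-346708 - 295997\right) = 355601 \left(-642705\right) = -228546540705$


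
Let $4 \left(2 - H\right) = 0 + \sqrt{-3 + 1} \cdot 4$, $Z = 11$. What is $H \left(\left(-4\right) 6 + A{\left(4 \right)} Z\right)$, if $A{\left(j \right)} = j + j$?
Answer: $128 - 64 i \sqrt{2} \approx 128.0 - 90.51 i$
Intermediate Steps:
$A{\left(j \right)} = 2 j$
$H = 2 - i \sqrt{2}$ ($H = 2 - \frac{0 + \sqrt{-3 + 1} \cdot 4}{4} = 2 - \frac{0 + \sqrt{-2} \cdot 4}{4} = 2 - \frac{0 + i \sqrt{2} \cdot 4}{4} = 2 - \frac{0 + 4 i \sqrt{2}}{4} = 2 - \frac{4 i \sqrt{2}}{4} = 2 - i \sqrt{2} \approx 2.0 - 1.4142 i$)
$H \left(\left(-4\right) 6 + A{\left(4 \right)} Z\right) = \left(2 - i \sqrt{2}\right) \left(\left(-4\right) 6 + 2 \cdot 4 \cdot 11\right) = \left(2 - i \sqrt{2}\right) \left(-24 + 8 \cdot 11\right) = \left(2 - i \sqrt{2}\right) \left(-24 + 88\right) = \left(2 - i \sqrt{2}\right) 64 = 128 - 64 i \sqrt{2}$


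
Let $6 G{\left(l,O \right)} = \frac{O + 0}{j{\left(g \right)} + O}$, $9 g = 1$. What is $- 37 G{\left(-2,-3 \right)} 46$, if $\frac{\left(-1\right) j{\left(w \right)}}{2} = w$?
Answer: $- \frac{7659}{29} \approx -264.1$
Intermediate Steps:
$g = \frac{1}{9}$ ($g = \frac{1}{9} \cdot 1 = \frac{1}{9} \approx 0.11111$)
$j{\left(w \right)} = - 2 w$
$G{\left(l,O \right)} = \frac{O}{6 \left(- \frac{2}{9} + O\right)}$ ($G{\left(l,O \right)} = \frac{\left(O + 0\right) \frac{1}{\left(-2\right) \frac{1}{9} + O}}{6} = \frac{O \frac{1}{- \frac{2}{9} + O}}{6} = \frac{O}{6 \left(- \frac{2}{9} + O\right)}$)
$- 37 G{\left(-2,-3 \right)} 46 = - 37 \cdot \frac{3}{2} \left(-3\right) \frac{1}{-2 + 9 \left(-3\right)} 46 = - 37 \cdot \frac{3}{2} \left(-3\right) \frac{1}{-2 - 27} \cdot 46 = - 37 \cdot \frac{3}{2} \left(-3\right) \frac{1}{-29} \cdot 46 = - 37 \cdot \frac{3}{2} \left(-3\right) \left(- \frac{1}{29}\right) 46 = \left(-37\right) \frac{9}{58} \cdot 46 = \left(- \frac{333}{58}\right) 46 = - \frac{7659}{29}$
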